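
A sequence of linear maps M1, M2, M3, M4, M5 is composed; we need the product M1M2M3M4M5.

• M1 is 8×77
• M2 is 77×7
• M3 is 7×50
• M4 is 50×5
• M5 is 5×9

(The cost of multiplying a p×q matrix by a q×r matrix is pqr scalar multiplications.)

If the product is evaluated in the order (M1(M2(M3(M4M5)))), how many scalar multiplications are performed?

15795

(M4M5): 50×5 by 5×9 → 50×9, cost 50·5·9 = 2250
(M3(M4M5)): 7×50 by 50×9 → 7×9, cost 7·50·9 = 3150; cumulative 5400
(M2(M3(M4M5))): 77×7 by 7×9 → 77×9, cost 77·7·9 = 4851; cumulative 10251
(M1(M2(M3(M4M5)))): 8×77 by 77×9 → 8×9, cost 8·77·9 = 5544; cumulative 15795
Total: 15795 scalar multiplications.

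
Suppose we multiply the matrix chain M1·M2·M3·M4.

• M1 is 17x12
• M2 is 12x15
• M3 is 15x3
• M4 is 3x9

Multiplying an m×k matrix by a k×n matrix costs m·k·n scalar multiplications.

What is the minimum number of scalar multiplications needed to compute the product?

Adjacent pairs: M1M2 = 17·12·15 = 3060; M2M3 = 12·15·3 = 540; M3M4 = 15·3·9 = 405.
Length 3: M1..M3: k=1: 0+540+17·12·3=1152; k=2: 3060+0+17·15·3=3825 → min 1152 | M2..M4: k=2: 0+405+12·15·9=2025; k=3: 540+0+12·3·9=864 → min 864.
Length 4: M1..M4: k=1: 0+864+17·12·9=2700; k=2: 3060+405+17·15·9=5760; k=3: 1152+0+17·3·9=1611 → min 1611.
Optimal order: ((M1·(M2·M3))·M4) with cost 1611.

1611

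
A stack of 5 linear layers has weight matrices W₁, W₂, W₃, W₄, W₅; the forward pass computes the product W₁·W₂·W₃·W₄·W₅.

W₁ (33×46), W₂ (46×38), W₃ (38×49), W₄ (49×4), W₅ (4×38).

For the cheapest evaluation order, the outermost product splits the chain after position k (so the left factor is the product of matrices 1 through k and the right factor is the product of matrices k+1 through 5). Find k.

4

Adjacent pairs: W₁W₂ = 33·46·38 = 57684; W₂W₃ = 46·38·49 = 85652; W₃W₄ = 38·49·4 = 7448; W₄W₅ = 49·4·38 = 7448.
Length 3: W₁..W₃: k=1: 0+85652+33·46·49=160034; k=2: 57684+0+33·38·49=119130 → min 119130 | W₂..W₄: k=2: 0+7448+46·38·4=14440; k=3: 85652+0+46·49·4=94668 → min 14440 | W₃..W₅: k=3: 0+7448+38·49·38=78204; k=4: 7448+0+38·4·38=13224 → min 13224.
Length 4: W₁..W₄: k=1: 0+14440+33·46·4=20512; k=2: 57684+7448+33·38·4=70148; k=3: 119130+0+33·49·4=125598 → min 20512 | W₂..W₅: k=2: 0+13224+46·38·38=79648; k=3: 85652+7448+46·49·38=178752; k=4: 14440+0+46·4·38=21432 → min 21432.
Top-level splits: k=1: (W₁..W₁)·(W₂..W₅) → 0+21432+33·46·38 = 79116; k=2: (W₁..W₂)·(W₃..W₅) → 57684+13224+33·38·38 = 118560; k=3: (W₁..W₃)·(W₄..W₅) → 119130+7448+33·49·38 = 188024; k=4: (W₁..W₄)·(W₅..W₅) → 20512+0+33·4·38 = 25528.
Best split is after W₄, i.e. k = 4.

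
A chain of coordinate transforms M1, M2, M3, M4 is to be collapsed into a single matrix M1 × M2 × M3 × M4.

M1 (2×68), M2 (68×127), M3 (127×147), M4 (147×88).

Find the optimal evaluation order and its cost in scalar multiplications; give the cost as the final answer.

80482

Adjacent pairs: M1M2 = 2·68·127 = 17272; M2M3 = 68·127·147 = 1269492; M3M4 = 127·147·88 = 1642872.
Length 3: M1..M3: k=1: 0+1269492+2·68·147=1289484; k=2: 17272+0+2·127·147=54610 → min 54610 | M2..M4: k=2: 0+1642872+68·127·88=2402840; k=3: 1269492+0+68·147·88=2149140 → min 2149140.
Length 4: M1..M4: k=1: 0+2149140+2·68·88=2161108; k=2: 17272+1642872+2·127·88=1682496; k=3: 54610+0+2·147·88=80482 → min 80482.
Optimal parenthesization: (((M1 × M2) × M3) × M4) with cost 80482.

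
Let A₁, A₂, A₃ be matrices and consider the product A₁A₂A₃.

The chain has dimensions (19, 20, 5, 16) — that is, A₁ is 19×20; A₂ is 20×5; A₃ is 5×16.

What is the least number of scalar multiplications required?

Order (A₁(A₂A₃)): (A₂A₃): 20×5 by 5×16 → 20×16, cost 20·5·16 = 1600; (A₁(A₂A₃)): 19×20 by 20×16 → 19×16, cost 19·20·16 = 6080; cumulative 7680. Total 7680.
Order ((A₁A₂)A₃): (A₁A₂): 19×20 by 20×5 → 19×5, cost 19·20·5 = 1900; ((A₁A₂)A₃): 19×5 by 5×16 → 19×16, cost 19·5·16 = 1520; cumulative 3420. Total 3420.
Minimum: 3420.

3420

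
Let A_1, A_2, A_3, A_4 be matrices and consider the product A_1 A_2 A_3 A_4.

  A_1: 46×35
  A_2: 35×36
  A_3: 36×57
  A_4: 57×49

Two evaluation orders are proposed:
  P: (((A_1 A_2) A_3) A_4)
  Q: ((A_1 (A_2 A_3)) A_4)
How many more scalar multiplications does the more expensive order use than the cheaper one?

11238

Order P = (((A_1 A_2) A_3) A_4): (A_1 A_2): 46×35 by 35×36 → 46×36, cost 46·35·36 = 57960; ((A_1 A_2) A_3): 46×36 by 36×57 → 46×57, cost 46·36·57 = 94392; cumulative 152352; (((A_1 A_2) A_3) A_4): 46×57 by 57×49 → 46×49, cost 46·57·49 = 128478; cumulative 280830. Total 280830.
Order Q = ((A_1 (A_2 A_3)) A_4): (A_2 A_3): 35×36 by 36×57 → 35×57, cost 35·36·57 = 71820; (A_1 (A_2 A_3)): 46×35 by 35×57 → 46×57, cost 46·35·57 = 91770; cumulative 163590; ((A_1 (A_2 A_3)) A_4): 46×57 by 57×49 → 46×49, cost 46·57·49 = 128478; cumulative 292068. Total 292068.
Difference: |280830 − 292068| = 11238.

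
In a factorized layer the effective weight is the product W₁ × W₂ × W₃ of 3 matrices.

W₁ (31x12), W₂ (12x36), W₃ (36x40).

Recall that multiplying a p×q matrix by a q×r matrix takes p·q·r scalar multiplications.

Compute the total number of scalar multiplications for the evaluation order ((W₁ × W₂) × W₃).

58032

(W₁ × W₂): 31×12 by 12×36 → 31×36, cost 31·12·36 = 13392
((W₁ × W₂) × W₃): 31×36 by 36×40 → 31×40, cost 31·36·40 = 44640; cumulative 58032
Total: 58032 scalar multiplications.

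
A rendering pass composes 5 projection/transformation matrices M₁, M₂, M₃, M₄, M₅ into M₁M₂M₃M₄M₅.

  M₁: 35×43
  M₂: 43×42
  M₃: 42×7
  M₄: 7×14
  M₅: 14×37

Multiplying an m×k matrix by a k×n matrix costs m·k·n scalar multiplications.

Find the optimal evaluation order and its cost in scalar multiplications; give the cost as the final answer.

35868

Adjacent pairs: M₁M₂ = 35·43·42 = 63210; M₂M₃ = 43·42·7 = 12642; M₃M₄ = 42·7·14 = 4116; M₄M₅ = 7·14·37 = 3626.
Length 3: M₁..M₃: k=1: 0+12642+35·43·7=23177; k=2: 63210+0+35·42·7=73500 → min 23177 | M₂..M₄: k=2: 0+4116+43·42·14=29400; k=3: 12642+0+43·7·14=16856 → min 16856 | M₃..M₅: k=3: 0+3626+42·7·37=14504; k=4: 4116+0+42·14·37=25872 → min 14504.
Length 4: M₁..M₄: k=1: 0+16856+35·43·14=37926; k=2: 63210+4116+35·42·14=87906; k=3: 23177+0+35·7·14=26607 → min 26607 | M₂..M₅: k=2: 0+14504+43·42·37=81326; k=3: 12642+3626+43·7·37=27405; k=4: 16856+0+43·14·37=39130 → min 27405.
Length 5: M₁..M₅: k=1: 0+27405+35·43·37=83090; k=2: 63210+14504+35·42·37=132104; k=3: 23177+3626+35·7·37=35868; k=4: 26607+0+35·14·37=44737 → min 35868.
Optimal parenthesization: ((M₁(M₂M₃))(M₄M₅)) with cost 35868.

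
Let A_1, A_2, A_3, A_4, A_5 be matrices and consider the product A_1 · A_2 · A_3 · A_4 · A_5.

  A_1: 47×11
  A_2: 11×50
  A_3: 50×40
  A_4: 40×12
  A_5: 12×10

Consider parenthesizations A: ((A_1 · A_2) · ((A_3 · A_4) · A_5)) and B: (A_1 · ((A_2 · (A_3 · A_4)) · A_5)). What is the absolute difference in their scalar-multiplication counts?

42260

Order A = ((A_1 · A_2) · ((A_3 · A_4) · A_5)): (A_1 · A_2): 47×11 by 11×50 → 47×50, cost 47·11·50 = 25850; (A_3 · A_4): 50×40 by 40×12 → 50×12, cost 50·40·12 = 24000; ((A_3 · A_4) · A_5): 50×12 by 12×10 → 50×10, cost 50·12·10 = 6000; cumulative 30000; ((A_1 · A_2) · ((A_3 · A_4) · A_5)): 47×50 by 50×10 → 47×10, cost 47·50·10 = 23500; cumulative 79350. Total 79350.
Order B = (A_1 · ((A_2 · (A_3 · A_4)) · A_5)): (A_3 · A_4): 50×40 by 40×12 → 50×12, cost 50·40·12 = 24000; (A_2 · (A_3 · A_4)): 11×50 by 50×12 → 11×12, cost 11·50·12 = 6600; cumulative 30600; ((A_2 · (A_3 · A_4)) · A_5): 11×12 by 12×10 → 11×10, cost 11·12·10 = 1320; cumulative 31920; (A_1 · ((A_2 · (A_3 · A_4)) · A_5)): 47×11 by 11×10 → 47×10, cost 47·11·10 = 5170; cumulative 37090. Total 37090.
Difference: |79350 − 37090| = 42260.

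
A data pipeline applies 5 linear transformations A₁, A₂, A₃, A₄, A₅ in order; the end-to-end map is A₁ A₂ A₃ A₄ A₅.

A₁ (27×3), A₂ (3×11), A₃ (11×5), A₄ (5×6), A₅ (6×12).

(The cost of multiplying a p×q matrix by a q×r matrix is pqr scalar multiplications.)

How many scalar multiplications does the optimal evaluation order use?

Adjacent pairs: A₁A₂ = 27·3·11 = 891; A₂A₃ = 3·11·5 = 165; A₃A₄ = 11·5·6 = 330; A₄A₅ = 5·6·12 = 360.
Length 3: A₁..A₃: k=1: 0+165+27·3·5=570; k=2: 891+0+27·11·5=2376 → min 570 | A₂..A₄: k=2: 0+330+3·11·6=528; k=3: 165+0+3·5·6=255 → min 255 | A₃..A₅: k=3: 0+360+11·5·12=1020; k=4: 330+0+11·6·12=1122 → min 1020.
Length 4: A₁..A₄: k=1: 0+255+27·3·6=741; k=2: 891+330+27·11·6=3003; k=3: 570+0+27·5·6=1380 → min 741 | A₂..A₅: k=2: 0+1020+3·11·12=1416; k=3: 165+360+3·5·12=705; k=4: 255+0+3·6·12=471 → min 471.
Length 5: A₁..A₅: k=1: 0+471+27·3·12=1443; k=2: 891+1020+27·11·12=5475; k=3: 570+360+27·5·12=2550; k=4: 741+0+27·6·12=2685 → min 1443.
Optimal order: (A₁ (((A₂ A₃) A₄) A₅)) with cost 1443.

1443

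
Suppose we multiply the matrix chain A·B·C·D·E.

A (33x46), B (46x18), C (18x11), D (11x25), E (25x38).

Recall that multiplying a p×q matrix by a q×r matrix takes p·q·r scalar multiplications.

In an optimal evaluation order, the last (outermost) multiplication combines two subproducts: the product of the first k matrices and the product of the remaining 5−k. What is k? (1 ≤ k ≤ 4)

3

Adjacent pairs: AB = 33·46·18 = 27324; BC = 46·18·11 = 9108; CD = 18·11·25 = 4950; DE = 11·25·38 = 10450.
Length 3: A..C: k=1: 0+9108+33·46·11=25806; k=2: 27324+0+33·18·11=33858 → min 25806 | B..D: k=2: 0+4950+46·18·25=25650; k=3: 9108+0+46·11·25=21758 → min 21758 | C..E: k=3: 0+10450+18·11·38=17974; k=4: 4950+0+18·25·38=22050 → min 17974.
Length 4: A..D: k=1: 0+21758+33·46·25=59708; k=2: 27324+4950+33·18·25=47124; k=3: 25806+0+33·11·25=34881 → min 34881 | B..E: k=2: 0+17974+46·18·38=49438; k=3: 9108+10450+46·11·38=38786; k=4: 21758+0+46·25·38=65458 → min 38786.
Top-level splits: k=1: (A..A)·(B..E) → 0+38786+33·46·38 = 96470; k=2: (A..B)·(C..E) → 27324+17974+33·18·38 = 67870; k=3: (A..C)·(D..E) → 25806+10450+33·11·38 = 50050; k=4: (A..D)·(E..E) → 34881+0+33·25·38 = 66231.
Best split is after C, i.e. k = 3.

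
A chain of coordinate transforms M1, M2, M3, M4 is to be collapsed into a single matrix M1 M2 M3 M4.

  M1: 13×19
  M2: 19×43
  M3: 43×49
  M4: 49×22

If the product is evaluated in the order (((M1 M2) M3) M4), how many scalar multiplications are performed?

(M1 M2): 13×19 by 19×43 → 13×43, cost 13·19·43 = 10621
((M1 M2) M3): 13×43 by 43×49 → 13×49, cost 13·43·49 = 27391; cumulative 38012
(((M1 M2) M3) M4): 13×49 by 49×22 → 13×22, cost 13·49·22 = 14014; cumulative 52026
Total: 52026 scalar multiplications.

52026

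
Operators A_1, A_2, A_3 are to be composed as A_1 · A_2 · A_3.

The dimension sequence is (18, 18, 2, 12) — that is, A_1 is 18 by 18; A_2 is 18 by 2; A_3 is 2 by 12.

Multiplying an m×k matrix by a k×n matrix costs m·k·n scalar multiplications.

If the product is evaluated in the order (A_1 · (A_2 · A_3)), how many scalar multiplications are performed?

4320

(A_2 · A_3): 18×2 by 2×12 → 18×12, cost 18·2·12 = 432
(A_1 · (A_2 · A_3)): 18×18 by 18×12 → 18×12, cost 18·18·12 = 3888; cumulative 4320
Total: 4320 scalar multiplications.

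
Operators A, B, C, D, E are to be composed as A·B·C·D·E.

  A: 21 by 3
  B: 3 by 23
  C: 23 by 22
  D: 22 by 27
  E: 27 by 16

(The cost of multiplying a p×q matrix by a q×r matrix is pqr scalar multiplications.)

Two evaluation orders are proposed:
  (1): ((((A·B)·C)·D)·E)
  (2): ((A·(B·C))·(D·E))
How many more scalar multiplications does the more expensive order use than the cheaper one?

Order (1) = ((((A·B)·C)·D)·E): (A·B): 21×3 by 3×23 → 21×23, cost 21·3·23 = 1449; ((A·B)·C): 21×23 by 23×22 → 21×22, cost 21·23·22 = 10626; cumulative 12075; (((A·B)·C)·D): 21×22 by 22×27 → 21×27, cost 21·22·27 = 12474; cumulative 24549; ((((A·B)·C)·D)·E): 21×27 by 27×16 → 21×16, cost 21·27·16 = 9072; cumulative 33621. Total 33621.
Order (2) = ((A·(B·C))·(D·E)): (B·C): 3×23 by 23×22 → 3×22, cost 3·23·22 = 1518; (A·(B·C)): 21×3 by 3×22 → 21×22, cost 21·3·22 = 1386; cumulative 2904; (D·E): 22×27 by 27×16 → 22×16, cost 22·27·16 = 9504; ((A·(B·C))·(D·E)): 21×22 by 22×16 → 21×16, cost 21·22·16 = 7392; cumulative 19800. Total 19800.
Difference: |33621 − 19800| = 13821.

13821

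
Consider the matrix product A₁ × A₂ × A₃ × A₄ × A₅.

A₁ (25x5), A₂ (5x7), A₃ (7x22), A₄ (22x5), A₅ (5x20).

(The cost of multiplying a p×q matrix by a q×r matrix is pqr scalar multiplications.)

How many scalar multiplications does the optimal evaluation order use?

3945

Adjacent pairs: A₁A₂ = 25·5·7 = 875; A₂A₃ = 5·7·22 = 770; A₃A₄ = 7·22·5 = 770; A₄A₅ = 22·5·20 = 2200.
Length 3: A₁..A₃: k=1: 0+770+25·5·22=3520; k=2: 875+0+25·7·22=4725 → min 3520 | A₂..A₄: k=2: 0+770+5·7·5=945; k=3: 770+0+5·22·5=1320 → min 945 | A₃..A₅: k=3: 0+2200+7·22·20=5280; k=4: 770+0+7·5·20=1470 → min 1470.
Length 4: A₁..A₄: k=1: 0+945+25·5·5=1570; k=2: 875+770+25·7·5=2520; k=3: 3520+0+25·22·5=6270 → min 1570 | A₂..A₅: k=2: 0+1470+5·7·20=2170; k=3: 770+2200+5·22·20=5170; k=4: 945+0+5·5·20=1445 → min 1445.
Length 5: A₁..A₅: k=1: 0+1445+25·5·20=3945; k=2: 875+1470+25·7·20=5845; k=3: 3520+2200+25·22·20=16720; k=4: 1570+0+25·5·20=4070 → min 3945.
Optimal order: (A₁ × ((A₂ × (A₃ × A₄)) × A₅)) with cost 3945.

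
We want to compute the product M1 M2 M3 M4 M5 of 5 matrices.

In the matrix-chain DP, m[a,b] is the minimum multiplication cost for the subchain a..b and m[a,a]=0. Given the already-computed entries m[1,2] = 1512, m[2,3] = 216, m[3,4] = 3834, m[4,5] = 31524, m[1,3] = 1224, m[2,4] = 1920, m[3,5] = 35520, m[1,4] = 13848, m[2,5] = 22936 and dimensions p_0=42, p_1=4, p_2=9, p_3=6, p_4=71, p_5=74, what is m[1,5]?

35368

m[1,5] = min over k∈[1,4] of m[1,k]+m[k+1,5]+p_{0}·p_k·p_{5}.
k=1: 0 + 22936 + 42·4·74 = 35368; k=2: 1512 + 35520 + 42·9·74 = 65004; k=3: 1224 + 31524 + 42·6·74 = 51396; k=4: 13848 + 0 + 42·71·74 = 234516.
Minimum: 35368 at k=1.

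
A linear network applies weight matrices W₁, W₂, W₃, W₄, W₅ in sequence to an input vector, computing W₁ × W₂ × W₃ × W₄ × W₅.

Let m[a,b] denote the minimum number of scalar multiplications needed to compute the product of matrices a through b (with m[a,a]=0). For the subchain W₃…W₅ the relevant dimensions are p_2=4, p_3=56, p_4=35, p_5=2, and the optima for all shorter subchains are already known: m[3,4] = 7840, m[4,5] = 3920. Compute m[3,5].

4368

m[3,5] = min over k∈[3,4] of m[3,k]+m[k+1,5]+p_{2}·p_k·p_{5}.
k=3: 0 + 3920 + 4·56·2 = 4368; k=4: 7840 + 0 + 4·35·2 = 8120.
Minimum: 4368 at k=3.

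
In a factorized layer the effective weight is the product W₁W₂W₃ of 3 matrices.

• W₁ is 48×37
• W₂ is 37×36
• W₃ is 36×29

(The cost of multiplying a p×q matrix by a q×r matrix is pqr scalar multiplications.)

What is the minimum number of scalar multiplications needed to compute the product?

90132

Order (W₁(W₂W₃)): (W₂W₃): 37×36 by 36×29 → 37×29, cost 37·36·29 = 38628; (W₁(W₂W₃)): 48×37 by 37×29 → 48×29, cost 48·37·29 = 51504; cumulative 90132. Total 90132.
Order ((W₁W₂)W₃): (W₁W₂): 48×37 by 37×36 → 48×36, cost 48·37·36 = 63936; ((W₁W₂)W₃): 48×36 by 36×29 → 48×29, cost 48·36·29 = 50112; cumulative 114048. Total 114048.
Minimum: 90132.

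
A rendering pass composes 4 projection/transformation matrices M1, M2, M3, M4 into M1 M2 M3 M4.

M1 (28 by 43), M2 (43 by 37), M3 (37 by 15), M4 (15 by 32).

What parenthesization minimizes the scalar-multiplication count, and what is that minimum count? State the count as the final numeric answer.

Adjacent pairs: M1M2 = 28·43·37 = 44548; M2M3 = 43·37·15 = 23865; M3M4 = 37·15·32 = 17760.
Length 3: M1..M3: k=1: 0+23865+28·43·15=41925; k=2: 44548+0+28·37·15=60088 → min 41925 | M2..M4: k=2: 0+17760+43·37·32=68672; k=3: 23865+0+43·15·32=44505 → min 44505.
Length 4: M1..M4: k=1: 0+44505+28·43·32=83033; k=2: 44548+17760+28·37·32=95460; k=3: 41925+0+28·15·32=55365 → min 55365.
Optimal parenthesization: ((M1 (M2 M3)) M4) with cost 55365.

55365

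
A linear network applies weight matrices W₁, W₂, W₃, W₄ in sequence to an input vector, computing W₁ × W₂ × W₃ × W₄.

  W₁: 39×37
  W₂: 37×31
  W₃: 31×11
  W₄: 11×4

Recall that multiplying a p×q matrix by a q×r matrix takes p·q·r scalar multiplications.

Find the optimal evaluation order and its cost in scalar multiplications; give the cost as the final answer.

11724

Adjacent pairs: W₁W₂ = 39·37·31 = 44733; W₂W₃ = 37·31·11 = 12617; W₃W₄ = 31·11·4 = 1364.
Length 3: W₁..W₃: k=1: 0+12617+39·37·11=28490; k=2: 44733+0+39·31·11=58032 → min 28490 | W₂..W₄: k=2: 0+1364+37·31·4=5952; k=3: 12617+0+37·11·4=14245 → min 5952.
Length 4: W₁..W₄: k=1: 0+5952+39·37·4=11724; k=2: 44733+1364+39·31·4=50933; k=3: 28490+0+39·11·4=30206 → min 11724.
Optimal parenthesization: (W₁ × (W₂ × (W₃ × W₄))) with cost 11724.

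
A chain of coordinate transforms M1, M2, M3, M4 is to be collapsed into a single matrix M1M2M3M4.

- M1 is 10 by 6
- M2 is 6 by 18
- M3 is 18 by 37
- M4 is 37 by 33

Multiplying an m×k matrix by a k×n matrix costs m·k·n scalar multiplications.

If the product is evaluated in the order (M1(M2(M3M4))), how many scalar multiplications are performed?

(M3M4): 18×37 by 37×33 → 18×33, cost 18·37·33 = 21978
(M2(M3M4)): 6×18 by 18×33 → 6×33, cost 6·18·33 = 3564; cumulative 25542
(M1(M2(M3M4))): 10×6 by 6×33 → 10×33, cost 10·6·33 = 1980; cumulative 27522
Total: 27522 scalar multiplications.

27522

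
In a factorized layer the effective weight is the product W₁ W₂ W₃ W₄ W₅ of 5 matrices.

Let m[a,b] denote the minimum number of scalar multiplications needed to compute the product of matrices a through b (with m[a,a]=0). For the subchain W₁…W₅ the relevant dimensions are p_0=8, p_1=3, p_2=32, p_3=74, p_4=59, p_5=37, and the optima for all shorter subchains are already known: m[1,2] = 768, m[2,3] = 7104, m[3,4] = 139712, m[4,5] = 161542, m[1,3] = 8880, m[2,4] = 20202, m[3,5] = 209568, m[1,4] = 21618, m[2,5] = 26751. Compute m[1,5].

m[1,5] = min over k∈[1,4] of m[1,k]+m[k+1,5]+p_{0}·p_k·p_{5}.
k=1: 0 + 26751 + 8·3·37 = 27639; k=2: 768 + 209568 + 8·32·37 = 219808; k=3: 8880 + 161542 + 8·74·37 = 192326; k=4: 21618 + 0 + 8·59·37 = 39082.
Minimum: 27639 at k=1.

27639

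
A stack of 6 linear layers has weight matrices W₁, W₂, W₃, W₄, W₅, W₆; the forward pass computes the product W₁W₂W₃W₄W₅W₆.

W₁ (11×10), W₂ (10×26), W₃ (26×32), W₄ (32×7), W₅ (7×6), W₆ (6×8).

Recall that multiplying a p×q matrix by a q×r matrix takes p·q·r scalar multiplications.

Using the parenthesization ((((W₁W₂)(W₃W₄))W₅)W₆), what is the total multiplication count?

(W₁W₂): 11×10 by 10×26 → 11×26, cost 11·10·26 = 2860
(W₃W₄): 26×32 by 32×7 → 26×7, cost 26·32·7 = 5824
((W₁W₂)(W₃W₄)): 11×26 by 26×7 → 11×7, cost 11·26·7 = 2002; cumulative 10686
(((W₁W₂)(W₃W₄))W₅): 11×7 by 7×6 → 11×6, cost 11·7·6 = 462; cumulative 11148
((((W₁W₂)(W₃W₄))W₅)W₆): 11×6 by 6×8 → 11×8, cost 11·6·8 = 528; cumulative 11676
Total: 11676 scalar multiplications.

11676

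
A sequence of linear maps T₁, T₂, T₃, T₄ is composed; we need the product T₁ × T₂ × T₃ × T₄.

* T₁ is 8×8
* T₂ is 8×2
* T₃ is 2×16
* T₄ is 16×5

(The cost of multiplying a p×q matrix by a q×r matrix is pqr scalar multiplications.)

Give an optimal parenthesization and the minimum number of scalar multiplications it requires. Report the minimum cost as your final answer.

Adjacent pairs: T₁T₂ = 8·8·2 = 128; T₂T₃ = 8·2·16 = 256; T₃T₄ = 2·16·5 = 160.
Length 3: T₁..T₃: k=1: 0+256+8·8·16=1280; k=2: 128+0+8·2·16=384 → min 384 | T₂..T₄: k=2: 0+160+8·2·5=240; k=3: 256+0+8·16·5=896 → min 240.
Length 4: T₁..T₄: k=1: 0+240+8·8·5=560; k=2: 128+160+8·2·5=368; k=3: 384+0+8·16·5=1024 → min 368.
Optimal parenthesization: ((T₁ × T₂) × (T₃ × T₄)) with cost 368.

368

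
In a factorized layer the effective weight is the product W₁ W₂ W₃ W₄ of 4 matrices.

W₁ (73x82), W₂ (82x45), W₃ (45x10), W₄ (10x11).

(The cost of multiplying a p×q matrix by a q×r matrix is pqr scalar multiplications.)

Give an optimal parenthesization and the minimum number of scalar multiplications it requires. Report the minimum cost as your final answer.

104790

Adjacent pairs: W₁W₂ = 73·82·45 = 269370; W₂W₃ = 82·45·10 = 36900; W₃W₄ = 45·10·11 = 4950.
Length 3: W₁..W₃: k=1: 0+36900+73·82·10=96760; k=2: 269370+0+73·45·10=302220 → min 96760 | W₂..W₄: k=2: 0+4950+82·45·11=45540; k=3: 36900+0+82·10·11=45920 → min 45540.
Length 4: W₁..W₄: k=1: 0+45540+73·82·11=111386; k=2: 269370+4950+73·45·11=310455; k=3: 96760+0+73·10·11=104790 → min 104790.
Optimal parenthesization: ((W₁ (W₂ W₃)) W₄) with cost 104790.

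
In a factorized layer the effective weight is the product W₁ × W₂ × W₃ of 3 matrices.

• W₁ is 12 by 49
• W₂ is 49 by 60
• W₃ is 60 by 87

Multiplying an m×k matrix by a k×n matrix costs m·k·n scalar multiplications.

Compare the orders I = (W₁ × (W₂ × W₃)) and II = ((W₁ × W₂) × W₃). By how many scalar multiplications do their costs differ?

209016

Order I = (W₁ × (W₂ × W₃)): (W₂ × W₃): 49×60 by 60×87 → 49×87, cost 49·60·87 = 255780; (W₁ × (W₂ × W₃)): 12×49 by 49×87 → 12×87, cost 12·49·87 = 51156; cumulative 306936. Total 306936.
Order II = ((W₁ × W₂) × W₃): (W₁ × W₂): 12×49 by 49×60 → 12×60, cost 12·49·60 = 35280; ((W₁ × W₂) × W₃): 12×60 by 60×87 → 12×87, cost 12·60·87 = 62640; cumulative 97920. Total 97920.
Difference: |306936 − 97920| = 209016.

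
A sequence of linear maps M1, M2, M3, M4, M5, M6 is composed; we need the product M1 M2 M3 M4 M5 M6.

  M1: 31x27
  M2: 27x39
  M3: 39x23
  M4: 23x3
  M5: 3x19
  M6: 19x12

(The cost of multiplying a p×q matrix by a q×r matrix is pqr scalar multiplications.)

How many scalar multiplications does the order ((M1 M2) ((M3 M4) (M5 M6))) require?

(M1 M2): 31×27 by 27×39 → 31×39, cost 31·27·39 = 32643
(M3 M4): 39×23 by 23×3 → 39×3, cost 39·23·3 = 2691
(M5 M6): 3×19 by 19×12 → 3×12, cost 3·19·12 = 684
((M3 M4) (M5 M6)): 39×3 by 3×12 → 39×12, cost 39·3·12 = 1404; cumulative 4779
((M1 M2) ((M3 M4) (M5 M6))): 31×39 by 39×12 → 31×12, cost 31·39·12 = 14508; cumulative 51930
Total: 51930 scalar multiplications.

51930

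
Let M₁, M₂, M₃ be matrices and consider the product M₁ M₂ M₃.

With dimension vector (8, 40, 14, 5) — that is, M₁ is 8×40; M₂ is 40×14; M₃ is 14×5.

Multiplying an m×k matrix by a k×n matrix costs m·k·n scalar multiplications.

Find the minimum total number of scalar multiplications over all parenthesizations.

4400

Order (M₁ (M₂ M₃)): (M₂ M₃): 40×14 by 14×5 → 40×5, cost 40·14·5 = 2800; (M₁ (M₂ M₃)): 8×40 by 40×5 → 8×5, cost 8·40·5 = 1600; cumulative 4400. Total 4400.
Order ((M₁ M₂) M₃): (M₁ M₂): 8×40 by 40×14 → 8×14, cost 8·40·14 = 4480; ((M₁ M₂) M₃): 8×14 by 14×5 → 8×5, cost 8·14·5 = 560; cumulative 5040. Total 5040.
Minimum: 4400.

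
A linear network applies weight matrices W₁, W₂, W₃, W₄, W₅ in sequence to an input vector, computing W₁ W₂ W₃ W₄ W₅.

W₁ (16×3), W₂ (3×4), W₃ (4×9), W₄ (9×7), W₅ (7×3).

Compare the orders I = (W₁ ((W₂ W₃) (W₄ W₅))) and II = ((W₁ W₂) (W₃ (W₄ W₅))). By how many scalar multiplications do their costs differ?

159

Order I = (W₁ ((W₂ W₃) (W₄ W₅))): (W₂ W₃): 3×4 by 4×9 → 3×9, cost 3·4·9 = 108; (W₄ W₅): 9×7 by 7×3 → 9×3, cost 9·7·3 = 189; ((W₂ W₃) (W₄ W₅)): 3×9 by 9×3 → 3×3, cost 3·9·3 = 81; cumulative 378; (W₁ ((W₂ W₃) (W₄ W₅))): 16×3 by 3×3 → 16×3, cost 16·3·3 = 144; cumulative 522. Total 522.
Order II = ((W₁ W₂) (W₃ (W₄ W₅))): (W₁ W₂): 16×3 by 3×4 → 16×4, cost 16·3·4 = 192; (W₄ W₅): 9×7 by 7×3 → 9×3, cost 9·7·3 = 189; (W₃ (W₄ W₅)): 4×9 by 9×3 → 4×3, cost 4·9·3 = 108; cumulative 297; ((W₁ W₂) (W₃ (W₄ W₅))): 16×4 by 4×3 → 16×3, cost 16·4·3 = 192; cumulative 681. Total 681.
Difference: |522 − 681| = 159.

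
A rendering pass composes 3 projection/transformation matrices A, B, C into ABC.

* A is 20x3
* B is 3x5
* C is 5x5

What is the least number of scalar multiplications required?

375

Order (A(BC)): (BC): 3×5 by 5×5 → 3×5, cost 3·5·5 = 75; (A(BC)): 20×3 by 3×5 → 20×5, cost 20·3·5 = 300; cumulative 375. Total 375.
Order ((AB)C): (AB): 20×3 by 3×5 → 20×5, cost 20·3·5 = 300; ((AB)C): 20×5 by 5×5 → 20×5, cost 20·5·5 = 500; cumulative 800. Total 800.
Minimum: 375.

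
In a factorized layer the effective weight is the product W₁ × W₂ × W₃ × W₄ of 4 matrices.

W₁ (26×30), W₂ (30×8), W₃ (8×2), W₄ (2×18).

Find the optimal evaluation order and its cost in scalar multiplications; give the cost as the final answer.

Adjacent pairs: W₁W₂ = 26·30·8 = 6240; W₂W₃ = 30·8·2 = 480; W₃W₄ = 8·2·18 = 288.
Length 3: W₁..W₃: k=1: 0+480+26·30·2=2040; k=2: 6240+0+26·8·2=6656 → min 2040 | W₂..W₄: k=2: 0+288+30·8·18=4608; k=3: 480+0+30·2·18=1560 → min 1560.
Length 4: W₁..W₄: k=1: 0+1560+26·30·18=15600; k=2: 6240+288+26·8·18=10272; k=3: 2040+0+26·2·18=2976 → min 2976.
Optimal parenthesization: ((W₁ × (W₂ × W₃)) × W₄) with cost 2976.

2976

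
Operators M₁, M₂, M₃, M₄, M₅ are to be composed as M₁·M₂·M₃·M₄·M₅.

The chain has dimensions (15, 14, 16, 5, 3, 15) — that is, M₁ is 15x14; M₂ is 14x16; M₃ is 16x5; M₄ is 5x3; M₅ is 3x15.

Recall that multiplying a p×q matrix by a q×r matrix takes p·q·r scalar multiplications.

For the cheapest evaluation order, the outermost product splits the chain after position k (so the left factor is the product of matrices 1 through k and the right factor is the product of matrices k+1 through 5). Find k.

4

Adjacent pairs: M₁M₂ = 15·14·16 = 3360; M₂M₃ = 14·16·5 = 1120; M₃M₄ = 16·5·3 = 240; M₄M₅ = 5·3·15 = 225.
Length 3: M₁..M₃: k=1: 0+1120+15·14·5=2170; k=2: 3360+0+15·16·5=4560 → min 2170 | M₂..M₄: k=2: 0+240+14·16·3=912; k=3: 1120+0+14·5·3=1330 → min 912 | M₃..M₅: k=3: 0+225+16·5·15=1425; k=4: 240+0+16·3·15=960 → min 960.
Length 4: M₁..M₄: k=1: 0+912+15·14·3=1542; k=2: 3360+240+15·16·3=4320; k=3: 2170+0+15·5·3=2395 → min 1542 | M₂..M₅: k=2: 0+960+14·16·15=4320; k=3: 1120+225+14·5·15=2395; k=4: 912+0+14·3·15=1542 → min 1542.
Top-level splits: k=1: (M₁..M₁)·(M₂..M₅) → 0+1542+15·14·15 = 4692; k=2: (M₁..M₂)·(M₃..M₅) → 3360+960+15·16·15 = 7920; k=3: (M₁..M₃)·(M₄..M₅) → 2170+225+15·5·15 = 3520; k=4: (M₁..M₄)·(M₅..M₅) → 1542+0+15·3·15 = 2217.
Best split is after M₄, i.e. k = 4.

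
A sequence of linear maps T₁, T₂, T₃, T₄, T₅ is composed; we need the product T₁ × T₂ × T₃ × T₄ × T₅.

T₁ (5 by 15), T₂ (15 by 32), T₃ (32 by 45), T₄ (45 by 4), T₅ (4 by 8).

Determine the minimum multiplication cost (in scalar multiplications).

8140

Adjacent pairs: T₁T₂ = 5·15·32 = 2400; T₂T₃ = 15·32·45 = 21600; T₃T₄ = 32·45·4 = 5760; T₄T₅ = 45·4·8 = 1440.
Length 3: T₁..T₃: k=1: 0+21600+5·15·45=24975; k=2: 2400+0+5·32·45=9600 → min 9600 | T₂..T₄: k=2: 0+5760+15·32·4=7680; k=3: 21600+0+15·45·4=24300 → min 7680 | T₃..T₅: k=3: 0+1440+32·45·8=12960; k=4: 5760+0+32·4·8=6784 → min 6784.
Length 4: T₁..T₄: k=1: 0+7680+5·15·4=7980; k=2: 2400+5760+5·32·4=8800; k=3: 9600+0+5·45·4=10500 → min 7980 | T₂..T₅: k=2: 0+6784+15·32·8=10624; k=3: 21600+1440+15·45·8=28440; k=4: 7680+0+15·4·8=8160 → min 8160.
Length 5: T₁..T₅: k=1: 0+8160+5·15·8=8760; k=2: 2400+6784+5·32·8=10464; k=3: 9600+1440+5·45·8=12840; k=4: 7980+0+5·4·8=8140 → min 8140.
Optimal order: ((T₁ × (T₂ × (T₃ × T₄))) × T₅) with cost 8140.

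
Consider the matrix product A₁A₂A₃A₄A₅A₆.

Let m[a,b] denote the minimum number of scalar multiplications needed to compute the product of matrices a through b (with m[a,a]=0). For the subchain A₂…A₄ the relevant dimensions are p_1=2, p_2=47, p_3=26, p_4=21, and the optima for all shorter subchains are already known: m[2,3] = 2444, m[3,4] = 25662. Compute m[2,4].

3536

m[2,4] = min over k∈[2,3] of m[2,k]+m[k+1,4]+p_{1}·p_k·p_{4}.
k=2: 0 + 25662 + 2·47·21 = 27636; k=3: 2444 + 0 + 2·26·21 = 3536.
Minimum: 3536 at k=3.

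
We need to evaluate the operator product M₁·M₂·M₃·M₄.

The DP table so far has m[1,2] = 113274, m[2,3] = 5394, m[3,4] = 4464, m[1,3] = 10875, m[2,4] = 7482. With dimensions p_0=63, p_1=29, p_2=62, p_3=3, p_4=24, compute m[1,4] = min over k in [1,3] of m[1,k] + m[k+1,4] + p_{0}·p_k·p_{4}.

15411

m[1,4] = min over k∈[1,3] of m[1,k]+m[k+1,4]+p_{0}·p_k·p_{4}.
k=1: 0 + 7482 + 63·29·24 = 51330; k=2: 113274 + 4464 + 63·62·24 = 211482; k=3: 10875 + 0 + 63·3·24 = 15411.
Minimum: 15411 at k=3.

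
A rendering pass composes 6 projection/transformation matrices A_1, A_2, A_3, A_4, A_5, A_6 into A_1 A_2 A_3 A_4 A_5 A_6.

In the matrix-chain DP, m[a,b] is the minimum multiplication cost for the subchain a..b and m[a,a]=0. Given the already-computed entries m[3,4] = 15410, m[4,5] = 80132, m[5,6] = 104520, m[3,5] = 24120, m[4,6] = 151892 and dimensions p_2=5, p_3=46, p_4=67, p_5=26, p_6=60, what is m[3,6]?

31920

m[3,6] = min over k∈[3,5] of m[3,k]+m[k+1,6]+p_{2}·p_k·p_{6}.
k=3: 0 + 151892 + 5·46·60 = 165692; k=4: 15410 + 104520 + 5·67·60 = 140030; k=5: 24120 + 0 + 5·26·60 = 31920.
Minimum: 31920 at k=5.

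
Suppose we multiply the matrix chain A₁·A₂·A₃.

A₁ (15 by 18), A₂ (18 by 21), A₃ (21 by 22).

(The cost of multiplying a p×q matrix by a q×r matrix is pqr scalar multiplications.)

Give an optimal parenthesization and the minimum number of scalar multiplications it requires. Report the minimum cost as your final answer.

12600

(A₁·(A₂·A₃)): cost 14256.
((A₁·A₂)·A₃): cost 12600.
Optimal: ((A₁·A₂)·A₃) with cost 12600.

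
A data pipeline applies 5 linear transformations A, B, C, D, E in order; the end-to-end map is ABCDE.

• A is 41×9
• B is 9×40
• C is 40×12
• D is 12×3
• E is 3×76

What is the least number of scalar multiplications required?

12975

Adjacent pairs: AB = 41·9·40 = 14760; BC = 9·40·12 = 4320; CD = 40·12·3 = 1440; DE = 12·3·76 = 2736.
Length 3: A..C: k=1: 0+4320+41·9·12=8748; k=2: 14760+0+41·40·12=34440 → min 8748 | B..D: k=2: 0+1440+9·40·3=2520; k=3: 4320+0+9·12·3=4644 → min 2520 | C..E: k=3: 0+2736+40·12·76=39216; k=4: 1440+0+40·3·76=10560 → min 10560.
Length 4: A..D: k=1: 0+2520+41·9·3=3627; k=2: 14760+1440+41·40·3=21120; k=3: 8748+0+41·12·3=10224 → min 3627 | B..E: k=2: 0+10560+9·40·76=37920; k=3: 4320+2736+9·12·76=15264; k=4: 2520+0+9·3·76=4572 → min 4572.
Length 5: A..E: k=1: 0+4572+41·9·76=32616; k=2: 14760+10560+41·40·76=149960; k=3: 8748+2736+41·12·76=48876; k=4: 3627+0+41·3·76=12975 → min 12975.
Optimal order: ((A(B(CD)))E) with cost 12975.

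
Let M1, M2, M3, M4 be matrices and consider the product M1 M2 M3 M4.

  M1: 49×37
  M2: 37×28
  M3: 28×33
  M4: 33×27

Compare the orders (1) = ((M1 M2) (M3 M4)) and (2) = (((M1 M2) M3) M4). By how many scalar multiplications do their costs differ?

Order (1) = ((M1 M2) (M3 M4)): (M1 M2): 49×37 by 37×28 → 49×28, cost 49·37·28 = 50764; (M3 M4): 28×33 by 33×27 → 28×27, cost 28·33·27 = 24948; ((M1 M2) (M3 M4)): 49×28 by 28×27 → 49×27, cost 49·28·27 = 37044; cumulative 112756. Total 112756.
Order (2) = (((M1 M2) M3) M4): (M1 M2): 49×37 by 37×28 → 49×28, cost 49·37·28 = 50764; ((M1 M2) M3): 49×28 by 28×33 → 49×33, cost 49·28·33 = 45276; cumulative 96040; (((M1 M2) M3) M4): 49×33 by 33×27 → 49×27, cost 49·33·27 = 43659; cumulative 139699. Total 139699.
Difference: |112756 − 139699| = 26943.

26943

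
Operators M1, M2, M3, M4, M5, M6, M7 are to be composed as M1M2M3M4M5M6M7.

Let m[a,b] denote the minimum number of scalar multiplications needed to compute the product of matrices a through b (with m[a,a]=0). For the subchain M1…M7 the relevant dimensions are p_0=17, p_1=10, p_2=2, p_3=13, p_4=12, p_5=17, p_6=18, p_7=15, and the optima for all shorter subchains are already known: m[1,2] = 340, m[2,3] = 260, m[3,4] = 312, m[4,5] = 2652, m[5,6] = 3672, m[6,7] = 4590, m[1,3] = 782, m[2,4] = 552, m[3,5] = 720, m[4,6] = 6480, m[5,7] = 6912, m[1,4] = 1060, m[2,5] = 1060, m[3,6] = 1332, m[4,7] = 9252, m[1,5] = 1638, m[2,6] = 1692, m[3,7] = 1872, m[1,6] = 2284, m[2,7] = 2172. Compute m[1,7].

m[1,7] = min over k∈[1,6] of m[1,k]+m[k+1,7]+p_{0}·p_k·p_{7}.
k=1: 0 + 2172 + 17·10·15 = 4722; k=2: 340 + 1872 + 17·2·15 = 2722; k=3: 782 + 9252 + 17·13·15 = 13349; k=4: 1060 + 6912 + 17·12·15 = 11032; k=5: 1638 + 4590 + 17·17·15 = 10563; k=6: 2284 + 0 + 17·18·15 = 6874.
Minimum: 2722 at k=2.

2722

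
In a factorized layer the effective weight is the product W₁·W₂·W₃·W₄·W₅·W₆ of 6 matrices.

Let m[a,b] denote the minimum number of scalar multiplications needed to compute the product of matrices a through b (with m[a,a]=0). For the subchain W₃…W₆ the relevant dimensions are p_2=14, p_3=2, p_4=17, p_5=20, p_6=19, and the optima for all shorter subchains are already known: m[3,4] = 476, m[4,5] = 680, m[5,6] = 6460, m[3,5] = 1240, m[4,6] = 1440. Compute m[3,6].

1972

m[3,6] = min over k∈[3,5] of m[3,k]+m[k+1,6]+p_{2}·p_k·p_{6}.
k=3: 0 + 1440 + 14·2·19 = 1972; k=4: 476 + 6460 + 14·17·19 = 11458; k=5: 1240 + 0 + 14·20·19 = 6560.
Minimum: 1972 at k=3.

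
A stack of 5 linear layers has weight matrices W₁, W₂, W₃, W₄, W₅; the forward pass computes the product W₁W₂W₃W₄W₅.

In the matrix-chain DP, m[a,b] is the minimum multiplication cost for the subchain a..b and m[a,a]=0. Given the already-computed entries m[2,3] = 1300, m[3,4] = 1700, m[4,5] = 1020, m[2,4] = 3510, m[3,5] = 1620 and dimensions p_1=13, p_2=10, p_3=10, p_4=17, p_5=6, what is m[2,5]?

2400

m[2,5] = min over k∈[2,4] of m[2,k]+m[k+1,5]+p_{1}·p_k·p_{5}.
k=2: 0 + 1620 + 13·10·6 = 2400; k=3: 1300 + 1020 + 13·10·6 = 3100; k=4: 3510 + 0 + 13·17·6 = 4836.
Minimum: 2400 at k=2.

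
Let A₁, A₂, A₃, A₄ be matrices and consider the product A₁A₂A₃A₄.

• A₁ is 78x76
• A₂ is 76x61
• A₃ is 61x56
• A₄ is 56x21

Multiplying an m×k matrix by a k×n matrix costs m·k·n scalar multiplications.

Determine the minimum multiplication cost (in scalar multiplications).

Adjacent pairs: A₁A₂ = 78·76·61 = 361608; A₂A₃ = 76·61·56 = 259616; A₃A₄ = 61·56·21 = 71736.
Length 3: A₁..A₃: k=1: 0+259616+78·76·56=591584; k=2: 361608+0+78·61·56=628056 → min 591584 | A₂..A₄: k=2: 0+71736+76·61·21=169092; k=3: 259616+0+76·56·21=348992 → min 169092.
Length 4: A₁..A₄: k=1: 0+169092+78·76·21=293580; k=2: 361608+71736+78·61·21=533262; k=3: 591584+0+78·56·21=683312 → min 293580.
Optimal order: (A₁(A₂(A₃A₄))) with cost 293580.

293580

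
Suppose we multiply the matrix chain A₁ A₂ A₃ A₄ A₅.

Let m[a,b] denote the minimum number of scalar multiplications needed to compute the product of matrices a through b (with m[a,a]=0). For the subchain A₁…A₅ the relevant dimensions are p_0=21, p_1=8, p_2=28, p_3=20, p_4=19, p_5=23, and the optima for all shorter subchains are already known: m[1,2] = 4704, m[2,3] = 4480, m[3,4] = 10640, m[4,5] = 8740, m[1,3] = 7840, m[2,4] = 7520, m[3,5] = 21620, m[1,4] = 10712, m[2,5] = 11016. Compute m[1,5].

14880

m[1,5] = min over k∈[1,4] of m[1,k]+m[k+1,5]+p_{0}·p_k·p_{5}.
k=1: 0 + 11016 + 21·8·23 = 14880; k=2: 4704 + 21620 + 21·28·23 = 39848; k=3: 7840 + 8740 + 21·20·23 = 26240; k=4: 10712 + 0 + 21·19·23 = 19889.
Minimum: 14880 at k=1.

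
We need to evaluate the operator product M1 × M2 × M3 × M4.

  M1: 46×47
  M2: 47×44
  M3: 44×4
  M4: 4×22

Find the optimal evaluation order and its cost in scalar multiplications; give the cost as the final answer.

Adjacent pairs: M1M2 = 46·47·44 = 95128; M2M3 = 47·44·4 = 8272; M3M4 = 44·4·22 = 3872.
Length 3: M1..M3: k=1: 0+8272+46·47·4=16920; k=2: 95128+0+46·44·4=103224 → min 16920 | M2..M4: k=2: 0+3872+47·44·22=49368; k=3: 8272+0+47·4·22=12408 → min 12408.
Length 4: M1..M4: k=1: 0+12408+46·47·22=59972; k=2: 95128+3872+46·44·22=143528; k=3: 16920+0+46·4·22=20968 → min 20968.
Optimal parenthesization: ((M1 × (M2 × M3)) × M4) with cost 20968.

20968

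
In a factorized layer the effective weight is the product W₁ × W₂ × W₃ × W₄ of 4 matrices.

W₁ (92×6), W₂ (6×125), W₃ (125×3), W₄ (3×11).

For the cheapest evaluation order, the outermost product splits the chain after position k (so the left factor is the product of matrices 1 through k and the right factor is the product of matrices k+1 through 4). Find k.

3

Adjacent pairs: W₁W₂ = 92·6·125 = 69000; W₂W₃ = 6·125·3 = 2250; W₃W₄ = 125·3·11 = 4125.
Length 3: W₁..W₃: k=1: 0+2250+92·6·3=3906; k=2: 69000+0+92·125·3=103500 → min 3906 | W₂..W₄: k=2: 0+4125+6·125·11=12375; k=3: 2250+0+6·3·11=2448 → min 2448.
Top-level splits: k=1: (W₁..W₁)·(W₂..W₄) → 0+2448+92·6·11 = 8520; k=2: (W₁..W₂)·(W₃..W₄) → 69000+4125+92·125·11 = 199625; k=3: (W₁..W₃)·(W₄..W₄) → 3906+0+92·3·11 = 6942.
Best split is after W₃, i.e. k = 3.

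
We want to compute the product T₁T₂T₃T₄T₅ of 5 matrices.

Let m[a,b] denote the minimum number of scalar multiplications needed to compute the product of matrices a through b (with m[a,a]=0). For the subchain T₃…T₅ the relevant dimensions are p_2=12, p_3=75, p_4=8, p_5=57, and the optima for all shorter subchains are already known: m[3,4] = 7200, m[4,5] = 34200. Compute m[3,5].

12672

m[3,5] = min over k∈[3,4] of m[3,k]+m[k+1,5]+p_{2}·p_k·p_{5}.
k=3: 0 + 34200 + 12·75·57 = 85500; k=4: 7200 + 0 + 12·8·57 = 12672.
Minimum: 12672 at k=4.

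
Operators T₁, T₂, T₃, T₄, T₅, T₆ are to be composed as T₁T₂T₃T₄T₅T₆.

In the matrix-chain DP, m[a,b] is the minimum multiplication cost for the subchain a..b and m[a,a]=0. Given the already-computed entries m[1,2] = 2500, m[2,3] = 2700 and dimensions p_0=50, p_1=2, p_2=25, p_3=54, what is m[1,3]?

m[1,3] = min over k∈[1,2] of m[1,k]+m[k+1,3]+p_{0}·p_k·p_{3}.
k=1: 0 + 2700 + 50·2·54 = 8100; k=2: 2500 + 0 + 50·25·54 = 70000.
Minimum: 8100 at k=1.

8100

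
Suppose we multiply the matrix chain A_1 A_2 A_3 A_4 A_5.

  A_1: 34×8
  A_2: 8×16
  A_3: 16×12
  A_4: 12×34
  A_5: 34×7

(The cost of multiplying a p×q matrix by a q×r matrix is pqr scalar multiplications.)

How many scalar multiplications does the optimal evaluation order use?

6968

Adjacent pairs: A_1A_2 = 34·8·16 = 4352; A_2A_3 = 8·16·12 = 1536; A_3A_4 = 16·12·34 = 6528; A_4A_5 = 12·34·7 = 2856.
Length 3: A_1..A_3: k=1: 0+1536+34·8·12=4800; k=2: 4352+0+34·16·12=10880 → min 4800 | A_2..A_4: k=2: 0+6528+8·16·34=10880; k=3: 1536+0+8·12·34=4800 → min 4800 | A_3..A_5: k=3: 0+2856+16·12·7=4200; k=4: 6528+0+16·34·7=10336 → min 4200.
Length 4: A_1..A_4: k=1: 0+4800+34·8·34=14048; k=2: 4352+6528+34·16·34=29376; k=3: 4800+0+34·12·34=18672 → min 14048 | A_2..A_5: k=2: 0+4200+8·16·7=5096; k=3: 1536+2856+8·12·7=5064; k=4: 4800+0+8·34·7=6704 → min 5064.
Length 5: A_1..A_5: k=1: 0+5064+34·8·7=6968; k=2: 4352+4200+34·16·7=12360; k=3: 4800+2856+34·12·7=10512; k=4: 14048+0+34·34·7=22140 → min 6968.
Optimal order: (A_1 ((A_2 A_3) (A_4 A_5))) with cost 6968.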